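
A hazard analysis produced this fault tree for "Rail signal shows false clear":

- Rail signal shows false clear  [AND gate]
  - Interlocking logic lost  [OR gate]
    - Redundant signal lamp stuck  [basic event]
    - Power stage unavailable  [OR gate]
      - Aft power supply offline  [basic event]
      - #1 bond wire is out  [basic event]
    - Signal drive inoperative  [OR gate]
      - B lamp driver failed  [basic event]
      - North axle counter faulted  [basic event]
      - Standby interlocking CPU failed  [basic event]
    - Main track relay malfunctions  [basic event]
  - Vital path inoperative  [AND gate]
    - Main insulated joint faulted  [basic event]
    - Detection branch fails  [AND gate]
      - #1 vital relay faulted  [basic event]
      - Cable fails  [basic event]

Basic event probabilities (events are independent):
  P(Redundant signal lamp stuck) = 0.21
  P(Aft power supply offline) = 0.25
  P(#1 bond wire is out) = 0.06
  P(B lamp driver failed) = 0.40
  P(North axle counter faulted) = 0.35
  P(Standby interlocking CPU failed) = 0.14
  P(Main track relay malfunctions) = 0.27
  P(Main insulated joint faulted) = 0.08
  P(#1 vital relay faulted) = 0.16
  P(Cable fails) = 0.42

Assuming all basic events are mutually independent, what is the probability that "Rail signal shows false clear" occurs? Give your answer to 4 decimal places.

P(Power stage unavailable) [OR] = 1 − (1−0.25) × (1−0.06) = 0.295000
P(Signal drive inoperative) [OR] = 1 − (1−0.40) × (1−0.35) × (1−0.14) = 0.664600
P(Interlocking logic lost) [OR] = 1 − (1−0.21) × (1−0.295000) × (1−0.664600) × (1−0.27) = 0.863635
P(Detection branch fails) [AND] = 0.16 × 0.42 = 0.067200
P(Vital path inoperative) [AND] = 0.08 × 0.067200 = 0.005376
P(Rail signal shows false clear) [AND] = 0.863635 × 0.005376 = 0.004643
Rounded to 4 decimal places: P(Rail signal shows false clear) ≈ 0.0046.

0.0046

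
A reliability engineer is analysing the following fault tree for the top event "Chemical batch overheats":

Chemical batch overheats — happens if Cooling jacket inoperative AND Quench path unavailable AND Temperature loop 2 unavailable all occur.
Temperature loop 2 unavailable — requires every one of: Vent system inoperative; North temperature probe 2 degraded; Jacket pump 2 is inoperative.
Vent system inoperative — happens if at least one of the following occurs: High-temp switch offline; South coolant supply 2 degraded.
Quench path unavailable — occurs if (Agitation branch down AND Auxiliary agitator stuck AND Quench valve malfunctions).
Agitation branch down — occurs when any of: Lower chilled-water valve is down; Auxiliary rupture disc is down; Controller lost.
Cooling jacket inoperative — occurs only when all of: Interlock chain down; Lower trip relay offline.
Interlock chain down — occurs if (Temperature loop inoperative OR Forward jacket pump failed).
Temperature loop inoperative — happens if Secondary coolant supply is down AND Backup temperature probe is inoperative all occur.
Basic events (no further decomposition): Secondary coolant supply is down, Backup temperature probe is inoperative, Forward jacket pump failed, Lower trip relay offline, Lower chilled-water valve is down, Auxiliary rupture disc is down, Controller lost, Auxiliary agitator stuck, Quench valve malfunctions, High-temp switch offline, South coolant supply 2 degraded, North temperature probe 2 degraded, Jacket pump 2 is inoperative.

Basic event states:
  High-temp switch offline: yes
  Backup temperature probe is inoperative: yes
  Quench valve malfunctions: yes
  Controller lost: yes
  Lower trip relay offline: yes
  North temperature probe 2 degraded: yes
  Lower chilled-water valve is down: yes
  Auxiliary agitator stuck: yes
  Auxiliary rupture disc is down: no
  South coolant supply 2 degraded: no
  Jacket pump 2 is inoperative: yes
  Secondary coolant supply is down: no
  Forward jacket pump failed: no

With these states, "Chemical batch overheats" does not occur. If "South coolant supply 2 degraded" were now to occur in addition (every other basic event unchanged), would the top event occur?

Counterfactual: set "South coolant supply 2 degraded" to occurred.
Temperature loop inoperative [AND]: Secondary coolant supply is down=not, Backup temperature probe is inoperative=occurs → not all inputs occur → does not occur.
Interlock chain down [OR]: Temperature loop inoperative=not, Forward jacket pump failed=not → no input occurs → does not occur.
Cooling jacket inoperative [AND]: Interlock chain down=not, Lower trip relay offline=occurs → not all inputs occur → does not occur.
Agitation branch down [OR]: Lower chilled-water valve is down=occurs, Auxiliary rupture disc is down=not, Controller lost=occurs → at least one input occurs → occurs.
Quench path unavailable [AND]: Agitation branch down=occurs, Auxiliary agitator stuck=occurs, Quench valve malfunctions=occurs → all inputs occur → occurs.
Vent system inoperative [OR]: High-temp switch offline=occurs, South coolant supply 2 degraded=occurs → at least one input occurs → occurs.
Temperature loop 2 unavailable [AND]: Vent system inoperative=occurs, North temperature probe 2 degraded=occurs, Jacket pump 2 is inoperative=occurs → all inputs occur → occurs.
Chemical batch overheats [AND]: Cooling jacket inoperative=not, Quench path unavailable=occurs, Temperature loop 2 unavailable=occurs → not all inputs occur → does not occur.

No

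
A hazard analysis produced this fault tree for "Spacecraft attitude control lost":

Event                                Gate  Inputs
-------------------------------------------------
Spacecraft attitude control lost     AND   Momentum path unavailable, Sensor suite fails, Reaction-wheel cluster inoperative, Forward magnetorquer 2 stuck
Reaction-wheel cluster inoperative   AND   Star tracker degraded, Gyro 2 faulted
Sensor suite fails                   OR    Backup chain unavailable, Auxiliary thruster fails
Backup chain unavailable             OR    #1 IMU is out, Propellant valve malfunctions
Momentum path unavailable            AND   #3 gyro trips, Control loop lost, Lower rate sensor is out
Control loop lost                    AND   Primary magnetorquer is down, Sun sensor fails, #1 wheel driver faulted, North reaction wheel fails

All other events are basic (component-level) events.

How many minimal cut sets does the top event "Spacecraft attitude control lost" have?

Control loop lost [AND]: one cut set from each child combined → 1 × 1 × 1 × 1 = 1 cut set(s).
Momentum path unavailable [AND]: one cut set from each child combined → 1 × 1 × 1 = 1 cut set(s).
Backup chain unavailable [OR]: union of children's cut sets → 2 cut set(s).
Sensor suite fails [OR]: union of children's cut sets → 3 cut set(s).
Reaction-wheel cluster inoperative [AND]: one cut set from each child combined → 1 × 1 = 1 cut set(s).
Spacecraft attitude control lost [AND]: one cut set from each child combined → 1 × 3 × 1 × 1 = 3 cut set(s).
Minimal cut sets: {#1 IMU is out, #1 wheel driver faulted, #3 gyro trips, Forward magnetorquer 2 stuck, Gyro 2 faulted, Lower rate sensor is out, North reaction wheel fails, Primary magnetorquer is down, Star tracker degraded, Sun sensor fails}; {#1 wheel driver faulted, #3 gyro trips, Forward magnetorquer 2 stuck, Gyro 2 faulted, Lower rate sensor is out, North reaction wheel fails, Primary magnetorquer is down, Propellant valve malfunctions, Star tracker degraded, Sun sensor fails}; {#1 wheel driver faulted, #3 gyro trips, Auxiliary thruster fails, Forward magnetorquer 2 stuck, Gyro 2 faulted, Lower rate sensor is out, North reaction wheel fails, Primary magnetorquer is down, Star tracker degraded, Sun sensor fails}.

3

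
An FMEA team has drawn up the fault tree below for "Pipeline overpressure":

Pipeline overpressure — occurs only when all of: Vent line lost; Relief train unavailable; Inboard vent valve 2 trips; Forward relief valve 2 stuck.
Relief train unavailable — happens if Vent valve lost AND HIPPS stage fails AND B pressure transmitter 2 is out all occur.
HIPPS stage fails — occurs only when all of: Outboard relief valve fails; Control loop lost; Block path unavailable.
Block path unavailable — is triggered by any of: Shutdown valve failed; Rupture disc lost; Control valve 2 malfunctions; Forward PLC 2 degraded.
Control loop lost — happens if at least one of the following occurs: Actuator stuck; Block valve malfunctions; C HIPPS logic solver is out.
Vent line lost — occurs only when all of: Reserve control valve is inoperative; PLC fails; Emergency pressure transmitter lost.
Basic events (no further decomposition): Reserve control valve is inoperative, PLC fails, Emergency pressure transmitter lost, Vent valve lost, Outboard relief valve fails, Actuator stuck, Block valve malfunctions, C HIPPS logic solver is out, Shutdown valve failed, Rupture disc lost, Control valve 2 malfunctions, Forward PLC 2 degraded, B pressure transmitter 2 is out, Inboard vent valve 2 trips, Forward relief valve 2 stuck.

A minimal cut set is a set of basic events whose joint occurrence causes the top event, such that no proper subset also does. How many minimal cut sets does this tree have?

Vent line lost [AND]: one cut set from each child combined → 1 × 1 × 1 = 1 cut set(s).
Control loop lost [OR]: union of children's cut sets → 3 cut set(s).
Block path unavailable [OR]: union of children's cut sets → 4 cut set(s).
HIPPS stage fails [AND]: one cut set from each child combined → 1 × 3 × 4 = 12 cut set(s).
Relief train unavailable [AND]: one cut set from each child combined → 1 × 12 × 1 = 12 cut set(s).
Pipeline overpressure [AND]: one cut set from each child combined → 1 × 12 × 1 × 1 = 12 cut set(s).

12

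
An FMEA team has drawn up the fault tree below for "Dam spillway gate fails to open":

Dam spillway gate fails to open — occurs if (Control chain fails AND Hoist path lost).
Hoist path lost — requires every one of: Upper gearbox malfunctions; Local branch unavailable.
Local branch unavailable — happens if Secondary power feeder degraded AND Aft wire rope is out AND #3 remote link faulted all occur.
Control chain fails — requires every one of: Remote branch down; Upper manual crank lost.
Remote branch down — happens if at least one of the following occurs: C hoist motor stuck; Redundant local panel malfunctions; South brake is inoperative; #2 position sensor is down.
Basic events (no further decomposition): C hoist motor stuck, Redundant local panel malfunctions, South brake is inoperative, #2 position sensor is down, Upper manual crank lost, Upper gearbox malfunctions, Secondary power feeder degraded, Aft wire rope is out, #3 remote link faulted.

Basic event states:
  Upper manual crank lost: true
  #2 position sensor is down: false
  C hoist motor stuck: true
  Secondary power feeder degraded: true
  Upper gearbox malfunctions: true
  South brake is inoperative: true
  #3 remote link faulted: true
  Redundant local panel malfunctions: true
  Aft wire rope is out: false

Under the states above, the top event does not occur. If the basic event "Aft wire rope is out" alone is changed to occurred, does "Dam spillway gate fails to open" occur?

Yes

Counterfactual: set "Aft wire rope is out" to occurred.
Remote branch down [OR]: C hoist motor stuck=occurs, Redundant local panel malfunctions=occurs, South brake is inoperative=occurs, #2 position sensor is down=not → at least one input occurs → occurs.
Control chain fails [AND]: Remote branch down=occurs, Upper manual crank lost=occurs → all inputs occur → occurs.
Local branch unavailable [AND]: Secondary power feeder degraded=occurs, Aft wire rope is out=occurs, #3 remote link faulted=occurs → all inputs occur → occurs.
Hoist path lost [AND]: Upper gearbox malfunctions=occurs, Local branch unavailable=occurs → all inputs occur → occurs.
Dam spillway gate fails to open [AND]: Control chain fails=occurs, Hoist path lost=occurs → all inputs occur → occurs.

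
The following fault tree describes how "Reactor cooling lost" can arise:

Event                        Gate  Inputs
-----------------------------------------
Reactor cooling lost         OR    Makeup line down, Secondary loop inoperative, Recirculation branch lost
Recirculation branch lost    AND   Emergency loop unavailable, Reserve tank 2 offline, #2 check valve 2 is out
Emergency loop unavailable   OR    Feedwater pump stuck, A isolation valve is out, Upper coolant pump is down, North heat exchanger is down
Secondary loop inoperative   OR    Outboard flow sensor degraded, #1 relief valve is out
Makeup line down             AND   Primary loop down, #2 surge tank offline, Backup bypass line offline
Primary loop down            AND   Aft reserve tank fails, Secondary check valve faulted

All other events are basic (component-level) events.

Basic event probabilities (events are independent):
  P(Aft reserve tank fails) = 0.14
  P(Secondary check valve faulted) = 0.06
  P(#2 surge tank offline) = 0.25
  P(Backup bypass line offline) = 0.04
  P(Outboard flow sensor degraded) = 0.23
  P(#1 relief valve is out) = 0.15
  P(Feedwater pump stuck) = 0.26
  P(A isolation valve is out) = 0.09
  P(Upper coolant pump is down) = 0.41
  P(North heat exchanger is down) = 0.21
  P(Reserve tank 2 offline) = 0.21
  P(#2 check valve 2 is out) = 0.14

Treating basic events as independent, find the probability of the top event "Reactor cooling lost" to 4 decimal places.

P(Primary loop down) [AND] = 0.14 × 0.06 = 0.008400
P(Makeup line down) [AND] = 0.008400 × 0.25 × 0.04 = 0.000084
P(Secondary loop inoperative) [OR] = 1 − (1−0.23) × (1−0.15) = 0.345500
P(Emergency loop unavailable) [OR] = 1 − (1−0.26) × (1−0.09) × (1−0.41) × (1−0.21) = 0.686128
P(Recirculation branch lost) [AND] = 0.686128 × 0.21 × 0.14 = 0.020172
P(Reactor cooling lost) [OR] = 1 − (1−0.000084) × (1−0.345500) × (1−0.020172) = 0.358756
Rounded to 4 decimal places: P(Reactor cooling lost) ≈ 0.3588.

0.3588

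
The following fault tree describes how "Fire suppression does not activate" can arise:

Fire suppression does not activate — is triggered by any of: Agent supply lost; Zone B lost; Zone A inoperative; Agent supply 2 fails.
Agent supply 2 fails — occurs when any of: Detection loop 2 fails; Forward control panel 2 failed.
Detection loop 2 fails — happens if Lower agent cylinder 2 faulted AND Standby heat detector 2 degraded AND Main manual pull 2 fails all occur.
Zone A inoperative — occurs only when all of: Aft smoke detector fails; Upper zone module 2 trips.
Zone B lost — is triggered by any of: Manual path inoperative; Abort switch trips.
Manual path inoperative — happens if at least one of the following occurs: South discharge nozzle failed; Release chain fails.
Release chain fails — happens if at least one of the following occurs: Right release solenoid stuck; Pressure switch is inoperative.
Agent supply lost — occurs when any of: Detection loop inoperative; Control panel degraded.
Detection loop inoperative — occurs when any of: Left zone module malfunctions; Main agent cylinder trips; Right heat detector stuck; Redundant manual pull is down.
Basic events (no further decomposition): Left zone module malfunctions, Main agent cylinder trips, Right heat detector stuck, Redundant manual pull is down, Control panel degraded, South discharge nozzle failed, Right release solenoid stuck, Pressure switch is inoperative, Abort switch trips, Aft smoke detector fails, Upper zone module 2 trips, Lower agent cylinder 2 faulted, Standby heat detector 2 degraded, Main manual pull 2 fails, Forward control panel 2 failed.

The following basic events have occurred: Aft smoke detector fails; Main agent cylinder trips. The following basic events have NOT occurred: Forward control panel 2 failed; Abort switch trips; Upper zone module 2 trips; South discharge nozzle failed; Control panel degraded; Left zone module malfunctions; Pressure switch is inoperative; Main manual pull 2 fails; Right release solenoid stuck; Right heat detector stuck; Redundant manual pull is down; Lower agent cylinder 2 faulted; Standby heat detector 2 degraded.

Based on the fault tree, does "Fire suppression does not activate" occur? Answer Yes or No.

Detection loop inoperative [OR]: Left zone module malfunctions=not, Main agent cylinder trips=occurs, Right heat detector stuck=not, Redundant manual pull is down=not → at least one input occurs → occurs.
Agent supply lost [OR]: Detection loop inoperative=occurs, Control panel degraded=not → at least one input occurs → occurs.
Release chain fails [OR]: Right release solenoid stuck=not, Pressure switch is inoperative=not → no input occurs → does not occur.
Manual path inoperative [OR]: South discharge nozzle failed=not, Release chain fails=not → no input occurs → does not occur.
Zone B lost [OR]: Manual path inoperative=not, Abort switch trips=not → no input occurs → does not occur.
Zone A inoperative [AND]: Aft smoke detector fails=occurs, Upper zone module 2 trips=not → not all inputs occur → does not occur.
Detection loop 2 fails [AND]: Lower agent cylinder 2 faulted=not, Standby heat detector 2 degraded=not, Main manual pull 2 fails=not → not all inputs occur → does not occur.
Agent supply 2 fails [OR]: Detection loop 2 fails=not, Forward control panel 2 failed=not → no input occurs → does not occur.
Fire suppression does not activate [OR]: Agent supply lost=occurs, Zone B lost=not, Zone A inoperative=not, Agent supply 2 fails=not → at least one input occurs → occurs.

Yes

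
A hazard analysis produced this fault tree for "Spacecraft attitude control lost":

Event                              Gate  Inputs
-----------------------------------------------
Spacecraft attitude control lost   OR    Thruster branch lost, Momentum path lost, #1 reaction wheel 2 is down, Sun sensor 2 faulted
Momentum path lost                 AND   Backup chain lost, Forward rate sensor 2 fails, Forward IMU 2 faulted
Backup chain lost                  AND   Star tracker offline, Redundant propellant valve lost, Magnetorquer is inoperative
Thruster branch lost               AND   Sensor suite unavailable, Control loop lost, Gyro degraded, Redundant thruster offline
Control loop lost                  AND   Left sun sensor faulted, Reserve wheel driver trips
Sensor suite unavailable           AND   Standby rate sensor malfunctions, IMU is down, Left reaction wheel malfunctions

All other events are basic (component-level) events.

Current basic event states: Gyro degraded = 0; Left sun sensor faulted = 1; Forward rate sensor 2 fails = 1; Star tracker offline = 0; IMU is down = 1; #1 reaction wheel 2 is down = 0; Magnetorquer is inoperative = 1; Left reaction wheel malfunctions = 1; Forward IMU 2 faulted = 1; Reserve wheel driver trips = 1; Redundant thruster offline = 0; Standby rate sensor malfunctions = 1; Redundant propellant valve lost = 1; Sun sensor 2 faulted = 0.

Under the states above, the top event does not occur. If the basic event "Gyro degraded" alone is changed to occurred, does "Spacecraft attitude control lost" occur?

Counterfactual: set "Gyro degraded" to occurred.
Sensor suite unavailable [AND]: Standby rate sensor malfunctions=occurs, IMU is down=occurs, Left reaction wheel malfunctions=occurs → all inputs occur → occurs.
Control loop lost [AND]: Left sun sensor faulted=occurs, Reserve wheel driver trips=occurs → all inputs occur → occurs.
Thruster branch lost [AND]: Sensor suite unavailable=occurs, Control loop lost=occurs, Gyro degraded=occurs, Redundant thruster offline=not → not all inputs occur → does not occur.
Backup chain lost [AND]: Star tracker offline=not, Redundant propellant valve lost=occurs, Magnetorquer is inoperative=occurs → not all inputs occur → does not occur.
Momentum path lost [AND]: Backup chain lost=not, Forward rate sensor 2 fails=occurs, Forward IMU 2 faulted=occurs → not all inputs occur → does not occur.
Spacecraft attitude control lost [OR]: Thruster branch lost=not, Momentum path lost=not, #1 reaction wheel 2 is down=not, Sun sensor 2 faulted=not → no input occurs → does not occur.

No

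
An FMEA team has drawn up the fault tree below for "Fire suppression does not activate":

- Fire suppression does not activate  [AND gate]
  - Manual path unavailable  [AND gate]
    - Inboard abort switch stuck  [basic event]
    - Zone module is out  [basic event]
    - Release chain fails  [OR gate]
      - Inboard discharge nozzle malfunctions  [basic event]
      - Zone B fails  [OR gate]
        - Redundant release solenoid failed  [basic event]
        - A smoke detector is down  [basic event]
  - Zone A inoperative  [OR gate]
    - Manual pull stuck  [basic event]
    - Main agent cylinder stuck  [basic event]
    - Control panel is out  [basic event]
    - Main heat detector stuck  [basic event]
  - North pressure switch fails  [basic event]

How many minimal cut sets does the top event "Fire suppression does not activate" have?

Zone B fails [OR]: union of children's cut sets → 2 cut set(s).
Release chain fails [OR]: union of children's cut sets → 3 cut set(s).
Manual path unavailable [AND]: one cut set from each child combined → 1 × 1 × 3 = 3 cut set(s).
Zone A inoperative [OR]: union of children's cut sets → 4 cut set(s).
Fire suppression does not activate [AND]: one cut set from each child combined → 3 × 4 × 1 = 12 cut set(s).

12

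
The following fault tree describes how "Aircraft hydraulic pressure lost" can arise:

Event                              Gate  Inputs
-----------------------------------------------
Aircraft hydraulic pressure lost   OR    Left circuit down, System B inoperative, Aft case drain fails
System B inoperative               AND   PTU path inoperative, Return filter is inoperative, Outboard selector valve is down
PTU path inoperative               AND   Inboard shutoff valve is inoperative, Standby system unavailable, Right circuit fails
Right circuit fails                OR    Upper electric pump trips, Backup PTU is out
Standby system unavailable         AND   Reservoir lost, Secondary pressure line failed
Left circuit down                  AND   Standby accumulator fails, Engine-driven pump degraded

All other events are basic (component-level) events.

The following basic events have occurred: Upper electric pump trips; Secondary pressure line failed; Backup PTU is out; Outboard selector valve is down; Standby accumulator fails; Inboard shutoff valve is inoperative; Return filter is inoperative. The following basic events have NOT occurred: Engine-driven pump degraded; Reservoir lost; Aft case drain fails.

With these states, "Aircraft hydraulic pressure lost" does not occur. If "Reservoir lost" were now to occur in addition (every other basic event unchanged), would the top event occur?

Yes

Counterfactual: set "Reservoir lost" to occurred.
Left circuit down [AND]: Standby accumulator fails=occurs, Engine-driven pump degraded=not → not all inputs occur → does not occur.
Standby system unavailable [AND]: Reservoir lost=occurs, Secondary pressure line failed=occurs → all inputs occur → occurs.
Right circuit fails [OR]: Upper electric pump trips=occurs, Backup PTU is out=occurs → at least one input occurs → occurs.
PTU path inoperative [AND]: Inboard shutoff valve is inoperative=occurs, Standby system unavailable=occurs, Right circuit fails=occurs → all inputs occur → occurs.
System B inoperative [AND]: PTU path inoperative=occurs, Return filter is inoperative=occurs, Outboard selector valve is down=occurs → all inputs occur → occurs.
Aircraft hydraulic pressure lost [OR]: Left circuit down=not, System B inoperative=occurs, Aft case drain fails=not → at least one input occurs → occurs.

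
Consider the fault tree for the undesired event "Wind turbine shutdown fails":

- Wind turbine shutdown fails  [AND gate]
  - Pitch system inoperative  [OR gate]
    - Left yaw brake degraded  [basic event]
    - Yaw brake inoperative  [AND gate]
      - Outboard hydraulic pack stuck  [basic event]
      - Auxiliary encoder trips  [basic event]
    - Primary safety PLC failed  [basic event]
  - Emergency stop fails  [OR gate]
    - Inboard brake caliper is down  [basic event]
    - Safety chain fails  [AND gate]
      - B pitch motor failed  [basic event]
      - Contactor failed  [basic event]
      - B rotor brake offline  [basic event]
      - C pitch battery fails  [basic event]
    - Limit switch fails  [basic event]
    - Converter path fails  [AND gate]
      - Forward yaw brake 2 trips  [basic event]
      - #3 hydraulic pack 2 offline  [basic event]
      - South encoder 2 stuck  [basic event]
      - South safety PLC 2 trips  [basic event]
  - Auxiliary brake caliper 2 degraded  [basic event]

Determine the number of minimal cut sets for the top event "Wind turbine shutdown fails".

12

Yaw brake inoperative [AND]: one cut set from each child combined → 1 × 1 = 1 cut set(s).
Pitch system inoperative [OR]: union of children's cut sets → 3 cut set(s).
Safety chain fails [AND]: one cut set from each child combined → 1 × 1 × 1 × 1 = 1 cut set(s).
Converter path fails [AND]: one cut set from each child combined → 1 × 1 × 1 × 1 = 1 cut set(s).
Emergency stop fails [OR]: union of children's cut sets → 4 cut set(s).
Wind turbine shutdown fails [AND]: one cut set from each child combined → 3 × 4 × 1 = 12 cut set(s).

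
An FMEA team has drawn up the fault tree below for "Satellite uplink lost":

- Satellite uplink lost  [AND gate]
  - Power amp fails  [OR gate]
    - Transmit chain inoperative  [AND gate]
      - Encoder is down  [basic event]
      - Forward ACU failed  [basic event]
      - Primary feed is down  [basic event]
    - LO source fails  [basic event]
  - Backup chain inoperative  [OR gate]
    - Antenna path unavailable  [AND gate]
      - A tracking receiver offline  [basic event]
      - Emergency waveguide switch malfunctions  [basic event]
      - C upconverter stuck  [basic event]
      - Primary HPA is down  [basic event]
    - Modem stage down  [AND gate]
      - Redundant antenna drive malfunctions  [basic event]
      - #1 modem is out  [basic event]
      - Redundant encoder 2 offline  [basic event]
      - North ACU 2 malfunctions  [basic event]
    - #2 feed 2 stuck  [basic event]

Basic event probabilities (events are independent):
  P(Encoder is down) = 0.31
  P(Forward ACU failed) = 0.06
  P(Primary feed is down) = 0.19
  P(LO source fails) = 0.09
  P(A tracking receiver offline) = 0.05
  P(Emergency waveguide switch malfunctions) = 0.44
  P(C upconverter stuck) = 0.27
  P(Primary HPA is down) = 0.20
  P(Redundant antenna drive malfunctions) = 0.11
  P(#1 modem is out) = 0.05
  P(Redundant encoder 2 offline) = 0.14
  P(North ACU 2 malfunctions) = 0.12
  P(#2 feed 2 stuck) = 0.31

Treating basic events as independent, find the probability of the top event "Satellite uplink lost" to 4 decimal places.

P(Transmit chain inoperative) [AND] = 0.31 × 0.06 × 0.19 = 0.003534
P(Power amp fails) [OR] = 1 − (1−0.003534) × (1−0.09) = 0.093216
P(Antenna path unavailable) [AND] = 0.05 × 0.44 × 0.27 × 0.20 = 0.001188
P(Modem stage down) [AND] = 0.11 × 0.05 × 0.14 × 0.12 = 0.000092
P(Backup chain inoperative) [OR] = 1 − (1−0.001188) × (1−0.000092) × (1−0.31) = 0.310883
P(Satellite uplink lost) [AND] = 0.093216 × 0.310883 = 0.028979
Rounded to 4 decimal places: P(Satellite uplink lost) ≈ 0.0290.

0.0290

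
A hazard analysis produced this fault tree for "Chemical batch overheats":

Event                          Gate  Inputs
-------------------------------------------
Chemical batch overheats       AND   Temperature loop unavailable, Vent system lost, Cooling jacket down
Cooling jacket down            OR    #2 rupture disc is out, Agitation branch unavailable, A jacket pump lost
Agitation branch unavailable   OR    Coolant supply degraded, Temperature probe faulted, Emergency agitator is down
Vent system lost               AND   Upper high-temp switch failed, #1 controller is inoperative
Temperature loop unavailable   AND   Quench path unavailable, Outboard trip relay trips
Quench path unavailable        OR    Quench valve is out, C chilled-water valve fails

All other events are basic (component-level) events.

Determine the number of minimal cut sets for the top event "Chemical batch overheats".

Quench path unavailable [OR]: union of children's cut sets → 2 cut set(s).
Temperature loop unavailable [AND]: one cut set from each child combined → 2 × 1 = 2 cut set(s).
Vent system lost [AND]: one cut set from each child combined → 1 × 1 = 1 cut set(s).
Agitation branch unavailable [OR]: union of children's cut sets → 3 cut set(s).
Cooling jacket down [OR]: union of children's cut sets → 5 cut set(s).
Chemical batch overheats [AND]: one cut set from each child combined → 2 × 1 × 5 = 10 cut set(s).
Minimal cut sets: {#1 controller is inoperative, #2 rupture disc is out, Outboard trip relay trips, Quench valve is out, Upper high-temp switch failed}; {#1 controller is inoperative, Coolant supply degraded, Outboard trip relay trips, Quench valve is out, Upper high-temp switch failed}; {#1 controller is inoperative, Outboard trip relay trips, Quench valve is out, Temperature probe faulted, Upper high-temp switch failed}; {#1 controller is inoperative, Emergency agitator is down, Outboard trip relay trips, Quench valve is out, Upper high-temp switch failed}; {#1 controller is inoperative, A jacket pump lost, Outboard trip relay trips, Quench valve is out, Upper high-temp switch failed}; {#1 controller is inoperative, #2 rupture disc is out, C chilled-water valve fails, Outboard trip relay trips, Upper high-temp switch failed}; {#1 controller is inoperative, C chilled-water valve fails, Coolant supply degraded, Outboard trip relay trips, Upper high-temp switch failed}; {#1 controller is inoperative, C chilled-water valve fails, Outboard trip relay trips, Temperature probe faulted, Upper high-temp switch failed}; {#1 controller is inoperative, C chilled-water valve fails, Emergency agitator is down, Outboard trip relay trips, Upper high-temp switch failed}; {#1 controller is inoperative, A jacket pump lost, C chilled-water valve fails, Outboard trip relay trips, Upper high-temp switch failed}.

10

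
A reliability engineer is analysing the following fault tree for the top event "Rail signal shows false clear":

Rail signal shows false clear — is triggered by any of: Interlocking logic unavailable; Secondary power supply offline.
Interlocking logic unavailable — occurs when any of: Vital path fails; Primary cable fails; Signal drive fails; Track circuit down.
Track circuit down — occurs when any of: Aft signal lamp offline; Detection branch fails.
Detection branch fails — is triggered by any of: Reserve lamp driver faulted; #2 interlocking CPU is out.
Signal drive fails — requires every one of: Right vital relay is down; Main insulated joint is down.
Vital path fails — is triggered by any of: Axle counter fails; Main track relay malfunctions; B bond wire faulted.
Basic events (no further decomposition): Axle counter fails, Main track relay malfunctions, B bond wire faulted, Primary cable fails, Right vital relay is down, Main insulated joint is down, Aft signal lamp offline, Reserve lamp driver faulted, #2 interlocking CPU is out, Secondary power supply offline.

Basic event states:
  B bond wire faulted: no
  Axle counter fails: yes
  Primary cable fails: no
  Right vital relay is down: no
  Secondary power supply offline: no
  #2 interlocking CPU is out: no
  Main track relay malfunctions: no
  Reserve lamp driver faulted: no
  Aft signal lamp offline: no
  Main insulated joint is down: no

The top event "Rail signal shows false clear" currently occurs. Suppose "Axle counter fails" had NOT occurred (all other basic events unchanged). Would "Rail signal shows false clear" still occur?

Counterfactual: set "Axle counter fails" to not occurred.
Vital path fails [OR]: Axle counter fails=not, Main track relay malfunctions=not, B bond wire faulted=not → no input occurs → does not occur.
Signal drive fails [AND]: Right vital relay is down=not, Main insulated joint is down=not → not all inputs occur → does not occur.
Detection branch fails [OR]: Reserve lamp driver faulted=not, #2 interlocking CPU is out=not → no input occurs → does not occur.
Track circuit down [OR]: Aft signal lamp offline=not, Detection branch fails=not → no input occurs → does not occur.
Interlocking logic unavailable [OR]: Vital path fails=not, Primary cable fails=not, Signal drive fails=not, Track circuit down=not → no input occurs → does not occur.
Rail signal shows false clear [OR]: Interlocking logic unavailable=not, Secondary power supply offline=not → no input occurs → does not occur.

No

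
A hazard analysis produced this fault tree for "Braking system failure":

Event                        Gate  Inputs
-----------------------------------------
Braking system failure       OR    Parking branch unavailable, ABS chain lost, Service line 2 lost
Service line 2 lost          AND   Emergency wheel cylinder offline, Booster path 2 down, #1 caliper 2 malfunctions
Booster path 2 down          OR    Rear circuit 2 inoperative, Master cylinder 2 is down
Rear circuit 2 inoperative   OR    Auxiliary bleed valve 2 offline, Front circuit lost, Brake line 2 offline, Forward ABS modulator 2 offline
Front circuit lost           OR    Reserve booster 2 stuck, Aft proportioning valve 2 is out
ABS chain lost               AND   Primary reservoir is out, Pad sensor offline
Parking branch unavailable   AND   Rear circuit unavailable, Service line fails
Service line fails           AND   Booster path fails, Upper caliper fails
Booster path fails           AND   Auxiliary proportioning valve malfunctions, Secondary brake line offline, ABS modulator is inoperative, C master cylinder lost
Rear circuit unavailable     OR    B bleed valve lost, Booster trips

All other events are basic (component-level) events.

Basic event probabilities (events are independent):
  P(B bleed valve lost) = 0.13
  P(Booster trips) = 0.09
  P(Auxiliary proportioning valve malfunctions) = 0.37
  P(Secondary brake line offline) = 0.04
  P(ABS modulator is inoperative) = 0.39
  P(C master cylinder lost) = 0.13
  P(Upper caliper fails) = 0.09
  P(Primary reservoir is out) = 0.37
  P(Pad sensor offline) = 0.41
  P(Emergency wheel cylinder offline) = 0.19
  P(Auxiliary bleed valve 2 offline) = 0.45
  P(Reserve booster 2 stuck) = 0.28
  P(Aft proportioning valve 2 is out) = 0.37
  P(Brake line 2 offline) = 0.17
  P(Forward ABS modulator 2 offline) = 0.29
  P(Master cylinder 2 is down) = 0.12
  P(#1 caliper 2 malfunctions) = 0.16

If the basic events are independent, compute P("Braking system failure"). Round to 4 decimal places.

P(Rear circuit unavailable) [OR] = 1 − (1−0.13) × (1−0.09) = 0.208300
P(Booster path fails) [AND] = 0.37 × 0.04 × 0.39 × 0.13 = 0.000750
P(Service line fails) [AND] = 0.000750 × 0.09 = 0.000068
P(Parking branch unavailable) [AND] = 0.208300 × 0.000068 = 0.000014
P(ABS chain lost) [AND] = 0.37 × 0.41 = 0.151700
P(Front circuit lost) [OR] = 1 − (1−0.28) × (1−0.37) = 0.546400
P(Rear circuit 2 inoperative) [OR] = 1 − (1−0.45) × (1−0.546400) × (1−0.17) × (1−0.29) = 0.852981
P(Booster path 2 down) [OR] = 1 − (1−0.852981) × (1−0.12) = 0.870623
P(Service line 2 lost) [AND] = 0.19 × 0.870623 × 0.16 = 0.026467
P(Braking system failure) [OR] = 1 − (1−0.000014) × (1−0.151700) × (1−0.026467) = 0.174164
Rounded to 4 decimal places: P(Braking system failure) ≈ 0.1742.

0.1742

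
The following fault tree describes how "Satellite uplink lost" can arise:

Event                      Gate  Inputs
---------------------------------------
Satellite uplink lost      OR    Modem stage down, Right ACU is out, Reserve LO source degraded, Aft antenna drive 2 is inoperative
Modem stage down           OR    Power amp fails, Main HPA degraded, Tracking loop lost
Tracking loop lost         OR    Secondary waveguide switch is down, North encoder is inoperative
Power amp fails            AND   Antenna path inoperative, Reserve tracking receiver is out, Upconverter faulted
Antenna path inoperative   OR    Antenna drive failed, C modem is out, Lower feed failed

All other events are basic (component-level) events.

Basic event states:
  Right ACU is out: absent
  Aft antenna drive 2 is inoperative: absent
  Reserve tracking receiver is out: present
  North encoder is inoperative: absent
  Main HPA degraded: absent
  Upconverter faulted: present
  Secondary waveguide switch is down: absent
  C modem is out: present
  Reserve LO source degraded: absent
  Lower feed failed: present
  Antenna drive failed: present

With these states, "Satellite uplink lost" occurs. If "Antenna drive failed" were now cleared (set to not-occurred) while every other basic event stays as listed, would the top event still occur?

Counterfactual: set "Antenna drive failed" to not occurred.
Antenna path inoperative [OR]: Antenna drive failed=not, C modem is out=occurs, Lower feed failed=occurs → at least one input occurs → occurs.
Power amp fails [AND]: Antenna path inoperative=occurs, Reserve tracking receiver is out=occurs, Upconverter faulted=occurs → all inputs occur → occurs.
Tracking loop lost [OR]: Secondary waveguide switch is down=not, North encoder is inoperative=not → no input occurs → does not occur.
Modem stage down [OR]: Power amp fails=occurs, Main HPA degraded=not, Tracking loop lost=not → at least one input occurs → occurs.
Satellite uplink lost [OR]: Modem stage down=occurs, Right ACU is out=not, Reserve LO source degraded=not, Aft antenna drive 2 is inoperative=not → at least one input occurs → occurs.

Yes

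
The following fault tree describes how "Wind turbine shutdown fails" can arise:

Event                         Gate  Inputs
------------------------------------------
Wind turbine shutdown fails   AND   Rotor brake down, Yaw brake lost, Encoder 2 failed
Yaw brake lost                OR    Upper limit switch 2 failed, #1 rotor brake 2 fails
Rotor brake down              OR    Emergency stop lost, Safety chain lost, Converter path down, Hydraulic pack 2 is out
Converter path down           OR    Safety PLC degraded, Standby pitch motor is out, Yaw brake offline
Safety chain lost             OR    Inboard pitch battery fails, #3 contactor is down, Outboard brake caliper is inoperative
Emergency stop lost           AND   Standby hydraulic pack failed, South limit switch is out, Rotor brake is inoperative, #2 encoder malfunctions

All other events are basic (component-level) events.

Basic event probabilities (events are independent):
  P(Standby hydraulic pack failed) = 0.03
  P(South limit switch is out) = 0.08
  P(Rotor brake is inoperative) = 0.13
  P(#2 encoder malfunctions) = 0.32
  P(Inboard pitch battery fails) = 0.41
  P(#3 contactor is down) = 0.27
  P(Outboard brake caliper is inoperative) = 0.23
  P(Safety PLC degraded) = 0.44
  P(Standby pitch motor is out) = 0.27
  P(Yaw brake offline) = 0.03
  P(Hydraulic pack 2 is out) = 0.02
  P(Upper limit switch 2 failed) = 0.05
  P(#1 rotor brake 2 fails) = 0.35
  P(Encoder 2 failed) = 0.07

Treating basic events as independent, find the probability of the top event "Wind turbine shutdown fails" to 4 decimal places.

0.0233

P(Emergency stop lost) [AND] = 0.03 × 0.08 × 0.13 × 0.32 = 0.000100
P(Safety chain lost) [OR] = 1 − (1−0.41) × (1−0.27) × (1−0.23) = 0.668361
P(Converter path down) [OR] = 1 − (1−0.44) × (1−0.27) × (1−0.03) = 0.603464
P(Rotor brake down) [OR] = 1 − (1−0.000100) × (1−0.668361) × (1−0.603464) × (1−0.02) = 0.871136
P(Yaw brake lost) [OR] = 1 − (1−0.05) × (1−0.35) = 0.382500
P(Wind turbine shutdown fails) [AND] = 0.871136 × 0.382500 × 0.07 = 0.023325
Rounded to 4 decimal places: P(Wind turbine shutdown fails) ≈ 0.0233.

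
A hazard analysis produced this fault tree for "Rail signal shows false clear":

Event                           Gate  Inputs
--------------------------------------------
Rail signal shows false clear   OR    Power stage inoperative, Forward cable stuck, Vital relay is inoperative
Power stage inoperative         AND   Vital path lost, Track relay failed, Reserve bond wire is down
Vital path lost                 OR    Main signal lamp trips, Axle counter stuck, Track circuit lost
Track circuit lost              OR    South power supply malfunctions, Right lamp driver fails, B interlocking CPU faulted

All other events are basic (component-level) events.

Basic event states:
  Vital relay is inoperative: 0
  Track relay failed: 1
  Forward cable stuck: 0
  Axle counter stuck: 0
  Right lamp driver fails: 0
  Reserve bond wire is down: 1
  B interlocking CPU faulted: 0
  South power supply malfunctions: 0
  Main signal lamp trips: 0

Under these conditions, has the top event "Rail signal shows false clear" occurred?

Track circuit lost [OR]: South power supply malfunctions=not, Right lamp driver fails=not, B interlocking CPU faulted=not → no input occurs → does not occur.
Vital path lost [OR]: Main signal lamp trips=not, Axle counter stuck=not, Track circuit lost=not → no input occurs → does not occur.
Power stage inoperative [AND]: Vital path lost=not, Track relay failed=occurs, Reserve bond wire is down=occurs → not all inputs occur → does not occur.
Rail signal shows false clear [OR]: Power stage inoperative=not, Forward cable stuck=not, Vital relay is inoperative=not → no input occurs → does not occur.

No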